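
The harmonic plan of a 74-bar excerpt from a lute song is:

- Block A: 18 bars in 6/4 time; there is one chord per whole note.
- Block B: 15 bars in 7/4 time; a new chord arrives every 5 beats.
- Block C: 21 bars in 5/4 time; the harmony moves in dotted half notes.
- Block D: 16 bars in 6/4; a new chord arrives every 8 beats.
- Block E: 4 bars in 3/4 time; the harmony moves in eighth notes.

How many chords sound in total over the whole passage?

A: 18·6 = 108 beats, 108/4 = 27 chords.
B: 15·7 = 105 beats, 105/5 = 21 chords.
C: 21·5 = 105 beats, 105/3 = 35 chords.
D: 16·6 = 96 beats, 96/8 = 12 chords.
E: 4·3 = 12 beats, 12/0.5 = 24 chords.
Total: 27 + 21 + 35 + 12 + 24 = 119.

119 chords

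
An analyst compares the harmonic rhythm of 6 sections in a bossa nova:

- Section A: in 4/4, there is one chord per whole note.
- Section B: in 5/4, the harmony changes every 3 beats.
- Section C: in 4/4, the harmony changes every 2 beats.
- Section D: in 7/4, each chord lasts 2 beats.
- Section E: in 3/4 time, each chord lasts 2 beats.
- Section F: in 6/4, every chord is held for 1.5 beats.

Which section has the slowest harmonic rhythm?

Section A

A: 4/4 = 1 chord/bar.
B: 5/3 = 5/3 chords/bar.
C: 4/2 = 2 chords/bar.
D: 7/2 = 3.5 chords/bar.
E: 3/2 = 1.5 chords/bar.
F: 6/1.5 = 4 chords/bar.
Slowest is A at 1 chords/bar.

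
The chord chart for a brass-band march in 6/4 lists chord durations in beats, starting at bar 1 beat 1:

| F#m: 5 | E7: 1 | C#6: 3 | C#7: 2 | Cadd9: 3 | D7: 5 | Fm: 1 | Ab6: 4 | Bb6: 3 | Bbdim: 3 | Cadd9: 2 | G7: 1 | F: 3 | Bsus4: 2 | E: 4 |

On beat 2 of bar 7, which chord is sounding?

Beat 2 of bar 7 is beat (7−1)×6 + 2 = 38 overall.
Running totals: F#m ends at 5, E7 ends at 6, C#6 ends at 9, C#7 ends at 11, Cadd9 ends at 14, D7 ends at 19, Fm ends at 20, Ab6 ends at 24, Bb6 ends at 27, Bbdim ends at 30, Cadd9 ends at 32, G7 ends at 33, F ends at 36, Bsus4 ends at 38.
Beat 38 falls within Bsus4.

Bsus4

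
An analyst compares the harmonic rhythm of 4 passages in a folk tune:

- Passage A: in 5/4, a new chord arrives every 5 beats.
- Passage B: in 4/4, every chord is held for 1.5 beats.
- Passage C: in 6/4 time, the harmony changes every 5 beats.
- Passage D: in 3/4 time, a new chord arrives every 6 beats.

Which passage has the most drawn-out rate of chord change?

Passage D

A: each chord is 5 beats in 5/4, so 1 per bar.
B: each chord is 1.5 beats in 4/4, so 8/3 per bar.
C: each chord is 5 beats in 6/4, so 1.2 per bar.
D: each chord is 6 beats in 3/4, so 0.5 per bar.
Slowest is D at 0.5 chords/bar.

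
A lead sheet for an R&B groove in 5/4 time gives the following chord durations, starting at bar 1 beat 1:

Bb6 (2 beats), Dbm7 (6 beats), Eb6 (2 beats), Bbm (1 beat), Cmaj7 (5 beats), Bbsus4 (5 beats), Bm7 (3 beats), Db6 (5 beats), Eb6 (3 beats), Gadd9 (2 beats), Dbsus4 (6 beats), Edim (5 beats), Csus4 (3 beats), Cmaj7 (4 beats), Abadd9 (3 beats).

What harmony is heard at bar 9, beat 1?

Edim

Beat 1 of bar 9 is beat (9−1)×5 + 1 = 41 overall.
Running totals: Bb6 ends at 2, Dbm7 ends at 8, Eb6 ends at 10, Bbm ends at 11, Cmaj7 ends at 16, Bbsus4 ends at 21, Bm7 ends at 24, Db6 ends at 29, Eb6 ends at 32, Gadd9 ends at 34, Dbsus4 ends at 40, Edim ends at 45.
Beat 41 falls within Edim.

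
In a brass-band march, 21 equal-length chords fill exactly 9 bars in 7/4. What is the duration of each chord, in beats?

3 beats

9 bars × 7 beats/bar = 63 beats total.
63 beats ÷ 21 chords = 3 beats per chord.
(That is a dotted half note.)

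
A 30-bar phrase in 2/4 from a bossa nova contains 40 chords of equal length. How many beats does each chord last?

1.5 beats

30 bars × 2 beats/bar = 60 beats total.
60 beats ÷ 40 chords = 1.5 beats per chord.
(That is a dotted quarter note.)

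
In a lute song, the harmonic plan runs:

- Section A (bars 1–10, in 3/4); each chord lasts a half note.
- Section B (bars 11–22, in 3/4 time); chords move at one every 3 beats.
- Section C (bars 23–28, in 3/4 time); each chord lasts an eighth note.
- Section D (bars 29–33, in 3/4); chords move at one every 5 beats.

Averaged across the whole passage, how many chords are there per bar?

2 chords per bar

A: 10 bars of 3 beats is 30 beats; at 2 beats each that's 15 chords.
B: 12 bars of 3 beats is 36 beats; at 3 beats each that's 12 chords.
C: 6 bars of 3 beats is 18 beats; at 0.5 beats each that's 36 chords.
D: 5 bars of 3 beats is 15 beats; at 5 beats each that's 3 chords.
Overall: 66 chords over 33 bars → 66/33 = 2 chords per bar.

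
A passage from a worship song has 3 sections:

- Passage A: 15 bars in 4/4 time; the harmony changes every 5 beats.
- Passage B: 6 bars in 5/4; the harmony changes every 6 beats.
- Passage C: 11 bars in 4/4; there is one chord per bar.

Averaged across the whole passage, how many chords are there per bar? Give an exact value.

0.875 chords per bar

A: 15 × 4 = 60 beats ÷ 5 = 12 chords.
B: 6 × 5 = 30 beats ÷ 6 = 5 chords.
C: 11 × 4 = 44 beats ÷ 4 = 11 chords.
Overall: 28 chords over 32 bars → 28/32 = 0.875 chords per bar.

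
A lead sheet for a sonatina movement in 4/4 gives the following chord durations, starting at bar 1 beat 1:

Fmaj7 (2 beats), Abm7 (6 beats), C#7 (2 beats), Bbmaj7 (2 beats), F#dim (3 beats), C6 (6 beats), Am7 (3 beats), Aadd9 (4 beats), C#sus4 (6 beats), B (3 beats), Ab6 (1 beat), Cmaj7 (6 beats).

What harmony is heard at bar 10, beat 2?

Ab6

Beat 2 of bar 10 is beat (10−1)×4 + 2 = 38 overall.
Running totals: Fmaj7 ends at 2, Abm7 ends at 8, C#7 ends at 10, Bbmaj7 ends at 12, F#dim ends at 15, C6 ends at 21, Am7 ends at 24, Aadd9 ends at 28, C#sus4 ends at 34, B ends at 37, Ab6 ends at 38.
Beat 38 falls within Ab6.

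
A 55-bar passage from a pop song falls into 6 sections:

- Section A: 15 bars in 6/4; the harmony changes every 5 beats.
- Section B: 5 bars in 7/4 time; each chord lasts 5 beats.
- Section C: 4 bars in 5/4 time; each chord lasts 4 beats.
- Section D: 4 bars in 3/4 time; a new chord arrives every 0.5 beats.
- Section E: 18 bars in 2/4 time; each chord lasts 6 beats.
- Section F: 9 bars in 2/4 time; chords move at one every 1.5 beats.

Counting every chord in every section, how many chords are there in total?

72 chords

A: 15·6 = 90 beats, 90/5 = 18 chords.
B: 5·7 = 35 beats, 35/5 = 7 chords.
C: 4·5 = 20 beats, 20/4 = 5 chords.
D: 4·3 = 12 beats, 12/0.5 = 24 chords.
E: 18·2 = 36 beats, 36/6 = 6 chords.
F: 9·2 = 18 beats, 18/1.5 = 12 chords.
Total: 18 + 7 + 5 + 24 + 6 + 12 = 72.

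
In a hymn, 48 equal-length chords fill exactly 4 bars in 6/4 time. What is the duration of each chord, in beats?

4 bars × 6 beats/bar = 24 beats total.
24 beats ÷ 48 chords = 0.5 beats per chord.
(That is an eighth note.)

0.5 beats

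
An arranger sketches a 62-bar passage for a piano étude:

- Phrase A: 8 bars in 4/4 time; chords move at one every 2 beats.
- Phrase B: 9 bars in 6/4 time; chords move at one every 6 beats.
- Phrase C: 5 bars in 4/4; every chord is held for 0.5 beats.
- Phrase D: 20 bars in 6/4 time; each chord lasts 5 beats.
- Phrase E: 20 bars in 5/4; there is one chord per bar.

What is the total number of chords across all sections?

109 chords

A has 32 beats and chords last 2 each, so 16 chords.
B has 54 beats and chords last 6 each, so 9 chords.
C has 20 beats and chords last 0.5 each, so 40 chords.
D has 120 beats and chords last 5 each, so 24 chords.
E has 100 beats and chords last 5 each, so 20 chords.
Total: 16 + 9 + 40 + 24 + 20 = 109.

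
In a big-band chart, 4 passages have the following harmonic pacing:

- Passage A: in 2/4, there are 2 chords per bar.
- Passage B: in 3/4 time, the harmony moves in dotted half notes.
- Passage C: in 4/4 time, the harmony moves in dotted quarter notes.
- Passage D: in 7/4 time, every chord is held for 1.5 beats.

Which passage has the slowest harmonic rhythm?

A: each chord is 1 beat in 2/4, so 2 per bar.
B: each chord is 3 beats in 3/4, so 1 per bar.
C: each chord is 1.5 beats in 4/4, so 8/3 per bar.
D: each chord is 1.5 beats in 7/4, so 14/3 per bar.
Slowest is B at 1 chords/bar.

Passage B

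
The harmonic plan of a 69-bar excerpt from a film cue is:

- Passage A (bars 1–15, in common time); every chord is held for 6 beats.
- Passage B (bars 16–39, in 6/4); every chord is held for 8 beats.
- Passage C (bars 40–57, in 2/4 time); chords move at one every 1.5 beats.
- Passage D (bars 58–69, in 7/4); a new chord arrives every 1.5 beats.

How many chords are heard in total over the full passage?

108 chords

A has 60 beats and chords last 6 each, so 10 chords.
B has 144 beats and chords last 8 each, so 18 chords.
C has 36 beats and chords last 1.5 each, so 24 chords.
D has 84 beats and chords last 1.5 each, so 56 chords.
Total: 10 + 18 + 24 + 56 = 108.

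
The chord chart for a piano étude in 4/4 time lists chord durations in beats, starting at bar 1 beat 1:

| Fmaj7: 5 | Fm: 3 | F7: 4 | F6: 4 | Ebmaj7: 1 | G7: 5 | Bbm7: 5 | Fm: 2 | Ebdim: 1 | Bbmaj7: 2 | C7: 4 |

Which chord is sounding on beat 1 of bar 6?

Beat 1 of bar 6 is beat (6−1)×4 + 1 = 21 overall.
Running totals: Fmaj7 ends at 5, Fm ends at 8, F7 ends at 12, F6 ends at 16, Ebmaj7 ends at 17, G7 ends at 22.
Beat 21 falls within G7.

G7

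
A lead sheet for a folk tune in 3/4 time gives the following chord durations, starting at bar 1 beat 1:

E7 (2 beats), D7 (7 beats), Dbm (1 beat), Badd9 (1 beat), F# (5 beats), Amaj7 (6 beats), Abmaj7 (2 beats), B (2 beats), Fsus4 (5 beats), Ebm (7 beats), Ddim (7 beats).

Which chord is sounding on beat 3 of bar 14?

Beat 3 of bar 14 is beat (14−1)×3 + 3 = 42 overall.
Running totals: E7 ends at 2, D7 ends at 9, Dbm ends at 10, Badd9 ends at 11, F# ends at 16, Amaj7 ends at 22, Abmaj7 ends at 24, B ends at 26, Fsus4 ends at 31, Ebm ends at 38, Ddim ends at 45.
Beat 42 falls within Ddim.

Ddim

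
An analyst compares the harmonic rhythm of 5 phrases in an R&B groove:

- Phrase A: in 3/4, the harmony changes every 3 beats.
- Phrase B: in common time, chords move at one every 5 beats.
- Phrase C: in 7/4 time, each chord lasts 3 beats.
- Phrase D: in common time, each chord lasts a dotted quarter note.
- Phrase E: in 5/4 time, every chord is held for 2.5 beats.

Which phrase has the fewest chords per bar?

A: 3 beats/bar ÷ 3 beats/chord = 1 chord/bar.
B: 4 beats/bar ÷ 5 beats/chord = 0.8 chords/bar.
C: 7 beats/bar ÷ 3 beats/chord = 7/3 chords/bar.
D: 4 beats/bar ÷ 1.5 beats/chord = 8/3 chords/bar.
E: 5 beats/bar ÷ 2.5 beats/chord = 2 chords/bar.
Slowest is B at 0.8 chords/bar.

Phrase B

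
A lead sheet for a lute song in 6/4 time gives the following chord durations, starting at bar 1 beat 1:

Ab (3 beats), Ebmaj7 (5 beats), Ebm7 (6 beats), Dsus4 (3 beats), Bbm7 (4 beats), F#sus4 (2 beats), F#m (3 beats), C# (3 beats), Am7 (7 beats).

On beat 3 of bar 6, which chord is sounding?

Am7

Beat 3 of bar 6 is beat (6−1)×6 + 3 = 33 overall.
Running totals: Ab ends at 3, Ebmaj7 ends at 8, Ebm7 ends at 14, Dsus4 ends at 17, Bbm7 ends at 21, F#sus4 ends at 23, F#m ends at 26, C# ends at 29, Am7 ends at 36.
Beat 33 falls within Am7.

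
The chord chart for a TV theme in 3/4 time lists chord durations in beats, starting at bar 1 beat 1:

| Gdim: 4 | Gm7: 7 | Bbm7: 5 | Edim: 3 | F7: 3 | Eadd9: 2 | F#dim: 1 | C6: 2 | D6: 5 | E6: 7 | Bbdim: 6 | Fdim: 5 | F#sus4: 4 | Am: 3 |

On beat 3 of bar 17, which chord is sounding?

Beat 3 of bar 17 is beat (17−1)×3 + 3 = 51 overall.
Running totals: Gdim ends at 4, Gm7 ends at 11, Bbm7 ends at 16, Edim ends at 19, F7 ends at 22, Eadd9 ends at 24, F#dim ends at 25, C6 ends at 27, D6 ends at 32, E6 ends at 39, Bbdim ends at 45, Fdim ends at 50, F#sus4 ends at 54.
Beat 51 falls within F#sus4.

F#sus4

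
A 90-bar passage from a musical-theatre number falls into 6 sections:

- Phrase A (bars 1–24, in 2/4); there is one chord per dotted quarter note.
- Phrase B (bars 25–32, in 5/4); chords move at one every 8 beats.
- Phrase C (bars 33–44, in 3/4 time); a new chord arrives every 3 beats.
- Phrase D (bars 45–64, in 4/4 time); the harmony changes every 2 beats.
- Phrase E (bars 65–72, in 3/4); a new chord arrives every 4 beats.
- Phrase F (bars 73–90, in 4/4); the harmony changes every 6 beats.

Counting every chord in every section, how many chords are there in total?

A has 48 beats and chords last 1.5 each, so 32 chords.
B has 40 beats and chords last 8 each, so 5 chords.
C has 36 beats and chords last 3 each, so 12 chords.
D has 80 beats and chords last 2 each, so 40 chords.
E has 24 beats and chords last 4 each, so 6 chords.
F has 72 beats and chords last 6 each, so 12 chords.
Total: 32 + 5 + 12 + 40 + 6 + 12 = 107.

107 chords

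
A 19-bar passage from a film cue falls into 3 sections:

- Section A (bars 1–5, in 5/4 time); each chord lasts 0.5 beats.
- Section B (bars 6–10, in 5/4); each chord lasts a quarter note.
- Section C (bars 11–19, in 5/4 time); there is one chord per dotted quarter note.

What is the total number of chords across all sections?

105 chords

A: 5·5 = 25 beats, 25/0.5 = 50 chords.
B: 5·5 = 25 beats, 25/1 = 25 chords.
C: 9·5 = 45 beats, 45/1.5 = 30 chords.
Total: 50 + 25 + 30 = 105.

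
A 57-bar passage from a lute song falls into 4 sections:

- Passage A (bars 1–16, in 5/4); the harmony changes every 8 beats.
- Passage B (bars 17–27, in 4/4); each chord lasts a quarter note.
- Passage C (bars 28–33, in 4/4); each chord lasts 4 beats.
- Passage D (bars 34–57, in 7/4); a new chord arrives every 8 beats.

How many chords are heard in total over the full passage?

81 chords

A: 16·5 = 80 beats, 80/8 = 10 chords.
B: 11·4 = 44 beats, 44/1 = 44 chords.
C: 6·4 = 24 beats, 24/4 = 6 chords.
D: 24·7 = 168 beats, 168/8 = 21 chords.
Total: 10 + 44 + 6 + 21 = 81.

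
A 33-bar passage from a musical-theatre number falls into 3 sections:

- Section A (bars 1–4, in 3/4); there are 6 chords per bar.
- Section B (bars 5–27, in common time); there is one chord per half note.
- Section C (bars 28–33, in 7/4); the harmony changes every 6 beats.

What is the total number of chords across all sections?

77 chords

A: 4 bars × 3 beats = 12 beats; 0.5 beats/chord → 24 chords.
B: 23 bars × 4 beats = 92 beats; 2 beats/chord → 46 chords.
C: 6 bars × 7 beats = 42 beats; 6 beats/chord → 7 chords.
Total: 24 + 46 + 7 = 77.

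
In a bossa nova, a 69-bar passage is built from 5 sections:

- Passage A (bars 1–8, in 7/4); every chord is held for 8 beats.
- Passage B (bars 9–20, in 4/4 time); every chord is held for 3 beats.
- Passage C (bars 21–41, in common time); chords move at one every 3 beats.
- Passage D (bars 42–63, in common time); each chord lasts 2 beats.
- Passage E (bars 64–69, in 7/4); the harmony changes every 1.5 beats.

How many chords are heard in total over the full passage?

123 chords

A: 8·7 = 56 beats, 56/8 = 7 chords.
B: 12·4 = 48 beats, 48/3 = 16 chords.
C: 21·4 = 84 beats, 84/3 = 28 chords.
D: 22·4 = 88 beats, 88/2 = 44 chords.
E: 6·7 = 42 beats, 42/1.5 = 28 chords.
Total: 7 + 16 + 28 + 44 + 28 = 123.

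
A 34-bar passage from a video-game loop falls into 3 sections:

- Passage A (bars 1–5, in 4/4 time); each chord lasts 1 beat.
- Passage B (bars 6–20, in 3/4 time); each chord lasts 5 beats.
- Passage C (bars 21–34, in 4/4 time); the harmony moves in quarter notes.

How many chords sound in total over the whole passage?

A has 20 beats and chords last 1 each, so 20 chords.
B has 45 beats and chords last 5 each, so 9 chords.
C has 56 beats and chords last 1 each, so 56 chords.
Total: 20 + 9 + 56 = 85.

85 chords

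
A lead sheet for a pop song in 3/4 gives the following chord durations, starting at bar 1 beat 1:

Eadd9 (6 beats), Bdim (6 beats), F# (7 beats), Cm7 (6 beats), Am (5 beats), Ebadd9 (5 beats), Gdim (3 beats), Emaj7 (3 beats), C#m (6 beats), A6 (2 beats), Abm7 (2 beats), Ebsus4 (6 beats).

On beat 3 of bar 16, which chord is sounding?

A6

Beat 3 of bar 16 is beat (16−1)×3 + 3 = 48 overall.
Running totals: Eadd9 ends at 6, Bdim ends at 12, F# ends at 19, Cm7 ends at 25, Am ends at 30, Ebadd9 ends at 35, Gdim ends at 38, Emaj7 ends at 41, C#m ends at 47, A6 ends at 49.
Beat 48 falls within A6.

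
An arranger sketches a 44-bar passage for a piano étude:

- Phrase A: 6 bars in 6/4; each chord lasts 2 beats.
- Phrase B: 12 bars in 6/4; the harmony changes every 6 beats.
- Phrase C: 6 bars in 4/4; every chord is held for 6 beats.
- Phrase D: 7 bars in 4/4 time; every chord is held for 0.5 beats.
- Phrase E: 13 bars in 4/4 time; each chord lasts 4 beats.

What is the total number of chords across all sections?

A: 6·6 = 36 beats, 36/2 = 18 chords.
B: 12·6 = 72 beats, 72/6 = 12 chords.
C: 6·4 = 24 beats, 24/6 = 4 chords.
D: 7·4 = 28 beats, 28/0.5 = 56 chords.
E: 13·4 = 52 beats, 52/4 = 13 chords.
Total: 18 + 12 + 4 + 56 + 13 = 103.

103 chords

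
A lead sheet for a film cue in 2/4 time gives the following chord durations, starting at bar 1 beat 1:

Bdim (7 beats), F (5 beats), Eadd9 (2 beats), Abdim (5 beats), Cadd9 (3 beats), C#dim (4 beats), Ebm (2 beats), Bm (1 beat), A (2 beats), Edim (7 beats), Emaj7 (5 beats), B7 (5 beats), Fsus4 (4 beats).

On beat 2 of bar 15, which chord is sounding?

A

Beat 2 of bar 15 is beat (15−1)×2 + 2 = 30 overall.
Running totals: Bdim ends at 7, F ends at 12, Eadd9 ends at 14, Abdim ends at 19, Cadd9 ends at 22, C#dim ends at 26, Ebm ends at 28, Bm ends at 29, A ends at 31.
Beat 30 falls within A.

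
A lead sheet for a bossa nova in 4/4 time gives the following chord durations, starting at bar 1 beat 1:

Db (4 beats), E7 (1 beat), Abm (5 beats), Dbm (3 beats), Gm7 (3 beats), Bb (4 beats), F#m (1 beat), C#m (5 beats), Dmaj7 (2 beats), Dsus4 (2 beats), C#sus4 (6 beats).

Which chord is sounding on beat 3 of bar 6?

Beat 3 of bar 6 is beat (6−1)×4 + 3 = 23 overall.
Running totals: Db ends at 4, E7 ends at 5, Abm ends at 10, Dbm ends at 13, Gm7 ends at 16, Bb ends at 20, F#m ends at 21, C#m ends at 26.
Beat 23 falls within C#m.

C#m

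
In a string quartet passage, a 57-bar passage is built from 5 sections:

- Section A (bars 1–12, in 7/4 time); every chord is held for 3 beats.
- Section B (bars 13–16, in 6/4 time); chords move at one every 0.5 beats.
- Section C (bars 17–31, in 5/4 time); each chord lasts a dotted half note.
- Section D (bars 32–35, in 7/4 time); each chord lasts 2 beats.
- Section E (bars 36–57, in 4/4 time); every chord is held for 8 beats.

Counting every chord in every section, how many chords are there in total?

126 chords

A has 84 beats and chords last 3 each, so 28 chords.
B has 24 beats and chords last 0.5 each, so 48 chords.
C has 75 beats and chords last 3 each, so 25 chords.
D has 28 beats and chords last 2 each, so 14 chords.
E has 88 beats and chords last 8 each, so 11 chords.
Total: 28 + 48 + 25 + 14 + 11 = 126.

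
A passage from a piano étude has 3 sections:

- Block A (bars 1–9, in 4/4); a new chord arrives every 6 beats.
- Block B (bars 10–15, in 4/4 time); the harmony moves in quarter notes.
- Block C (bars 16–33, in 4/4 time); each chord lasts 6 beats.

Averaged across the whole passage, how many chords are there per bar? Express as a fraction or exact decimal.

A: 9 × 4 = 36 beats ÷ 6 = 6 chords.
B: 6 × 4 = 24 beats ÷ 1 = 24 chords.
C: 18 × 4 = 72 beats ÷ 6 = 12 chords.
Overall: 42 chords over 33 bars → 42/33 = 14/11 chords per bar.

14/11 chords per bar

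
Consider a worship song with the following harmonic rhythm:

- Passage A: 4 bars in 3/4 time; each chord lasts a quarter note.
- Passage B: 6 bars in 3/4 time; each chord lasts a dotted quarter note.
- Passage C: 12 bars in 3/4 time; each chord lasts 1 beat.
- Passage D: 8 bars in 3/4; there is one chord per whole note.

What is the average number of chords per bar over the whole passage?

A: 4 × 3 = 12 beats ÷ 1 = 12 chords.
B: 6 × 3 = 18 beats ÷ 1.5 = 12 chords.
C: 12 × 3 = 36 beats ÷ 1 = 36 chords.
D: 8 × 3 = 24 beats ÷ 4 = 6 chords.
Overall: 66 chords over 30 bars → 66/30 = 2.2 chords per bar.

2.2 chords per bar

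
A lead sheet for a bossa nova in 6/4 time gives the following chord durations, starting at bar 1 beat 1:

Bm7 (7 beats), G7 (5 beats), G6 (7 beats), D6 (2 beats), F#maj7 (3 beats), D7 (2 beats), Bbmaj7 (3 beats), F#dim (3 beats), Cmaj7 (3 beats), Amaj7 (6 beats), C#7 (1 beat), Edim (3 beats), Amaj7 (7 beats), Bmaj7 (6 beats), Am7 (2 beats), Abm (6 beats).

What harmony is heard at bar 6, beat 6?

Beat 6 of bar 6 is beat (6−1)×6 + 6 = 36 overall.
Running totals: Bm7 ends at 7, G7 ends at 12, G6 ends at 19, D6 ends at 21, F#maj7 ends at 24, D7 ends at 26, Bbmaj7 ends at 29, F#dim ends at 32, Cmaj7 ends at 35, Amaj7 ends at 41.
Beat 36 falls within Amaj7.

Amaj7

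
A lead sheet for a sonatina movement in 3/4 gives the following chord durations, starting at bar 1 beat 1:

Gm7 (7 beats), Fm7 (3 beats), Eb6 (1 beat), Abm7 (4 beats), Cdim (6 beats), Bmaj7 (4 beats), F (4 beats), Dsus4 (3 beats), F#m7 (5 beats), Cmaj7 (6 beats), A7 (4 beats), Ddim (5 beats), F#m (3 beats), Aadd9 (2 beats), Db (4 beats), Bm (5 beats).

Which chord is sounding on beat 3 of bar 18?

F#m

Beat 3 of bar 18 is beat (18−1)×3 + 3 = 54 overall.
Running totals: Gm7 ends at 7, Fm7 ends at 10, Eb6 ends at 11, Abm7 ends at 15, Cdim ends at 21, Bmaj7 ends at 25, F ends at 29, Dsus4 ends at 32, F#m7 ends at 37, Cmaj7 ends at 43, A7 ends at 47, Ddim ends at 52, F#m ends at 55.
Beat 54 falls within F#m.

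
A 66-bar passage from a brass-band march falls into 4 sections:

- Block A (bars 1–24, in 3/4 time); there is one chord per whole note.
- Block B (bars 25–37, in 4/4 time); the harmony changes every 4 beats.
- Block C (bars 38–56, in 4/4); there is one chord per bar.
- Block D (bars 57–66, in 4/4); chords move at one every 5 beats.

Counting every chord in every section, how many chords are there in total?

A has 72 beats and chords last 4 each, so 18 chords.
B has 52 beats and chords last 4 each, so 13 chords.
C has 76 beats and chords last 4 each, so 19 chords.
D has 40 beats and chords last 5 each, so 8 chords.
Total: 18 + 13 + 19 + 8 = 58.

58 chords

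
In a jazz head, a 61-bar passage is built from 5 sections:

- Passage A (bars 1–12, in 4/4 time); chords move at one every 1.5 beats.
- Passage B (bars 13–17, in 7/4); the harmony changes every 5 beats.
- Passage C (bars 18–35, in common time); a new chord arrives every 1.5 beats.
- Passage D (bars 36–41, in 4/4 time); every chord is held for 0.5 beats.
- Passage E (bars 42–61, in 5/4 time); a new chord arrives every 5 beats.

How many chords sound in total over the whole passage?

A: 12·4 = 48 beats, 48/1.5 = 32 chords.
B: 5·7 = 35 beats, 35/5 = 7 chords.
C: 18·4 = 72 beats, 72/1.5 = 48 chords.
D: 6·4 = 24 beats, 24/0.5 = 48 chords.
E: 20·5 = 100 beats, 100/5 = 20 chords.
Total: 32 + 7 + 48 + 48 + 20 = 155.

155 chords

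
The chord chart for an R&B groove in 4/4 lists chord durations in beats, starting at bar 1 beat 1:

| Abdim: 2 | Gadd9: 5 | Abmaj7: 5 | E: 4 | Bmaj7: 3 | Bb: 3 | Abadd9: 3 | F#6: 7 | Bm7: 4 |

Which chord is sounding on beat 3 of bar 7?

F#6

Beat 3 of bar 7 is beat (7−1)×4 + 3 = 27 overall.
Running totals: Abdim ends at 2, Gadd9 ends at 7, Abmaj7 ends at 12, E ends at 16, Bmaj7 ends at 19, Bb ends at 22, Abadd9 ends at 25, F#6 ends at 32.
Beat 27 falls within F#6.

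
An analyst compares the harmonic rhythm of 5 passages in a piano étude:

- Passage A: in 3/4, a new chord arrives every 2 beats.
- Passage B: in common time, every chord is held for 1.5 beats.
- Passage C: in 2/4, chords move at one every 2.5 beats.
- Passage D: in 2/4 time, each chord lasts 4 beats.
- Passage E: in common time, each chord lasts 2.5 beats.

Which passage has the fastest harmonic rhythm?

Passage B

A: 3/2 = 1.5 chords/bar.
B: 4/1.5 = 8/3 chords/bar.
C: 2/2.5 = 0.8 chords/bar.
D: 2/4 = 0.5 chords/bar.
E: 4/2.5 = 1.6 chords/bar.
Fastest is B at 8/3 chords/bar.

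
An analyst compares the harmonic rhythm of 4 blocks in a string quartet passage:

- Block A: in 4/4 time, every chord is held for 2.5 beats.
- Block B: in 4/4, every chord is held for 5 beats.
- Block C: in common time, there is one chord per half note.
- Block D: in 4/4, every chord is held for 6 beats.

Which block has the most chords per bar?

Block C

A: 4 beats/bar ÷ 2.5 beats/chord = 1.6 chords/bar.
B: 4 beats/bar ÷ 5 beats/chord = 0.8 chords/bar.
C: 4 beats/bar ÷ 2 beats/chord = 2 chords/bar.
D: 4 beats/bar ÷ 6 beats/chord = 2/3 chords/bar.
Fastest is C at 2 chords/bar.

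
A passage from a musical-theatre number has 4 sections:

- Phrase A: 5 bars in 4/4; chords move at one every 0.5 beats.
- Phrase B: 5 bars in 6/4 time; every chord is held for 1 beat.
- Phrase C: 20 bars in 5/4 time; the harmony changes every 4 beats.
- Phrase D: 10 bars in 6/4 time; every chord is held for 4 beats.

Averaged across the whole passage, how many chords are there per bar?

2.75 chords per bar

A: 5 bars of 4 beats is 20 beats; at 0.5 beats each that's 40 chords.
B: 5 bars of 6 beats is 30 beats; at 1 beat each that's 30 chords.
C: 20 bars of 5 beats is 100 beats; at 4 beats each that's 25 chords.
D: 10 bars of 6 beats is 60 beats; at 4 beats each that's 15 chords.
Overall: 110 chords over 40 bars → 110/40 = 2.75 chords per bar.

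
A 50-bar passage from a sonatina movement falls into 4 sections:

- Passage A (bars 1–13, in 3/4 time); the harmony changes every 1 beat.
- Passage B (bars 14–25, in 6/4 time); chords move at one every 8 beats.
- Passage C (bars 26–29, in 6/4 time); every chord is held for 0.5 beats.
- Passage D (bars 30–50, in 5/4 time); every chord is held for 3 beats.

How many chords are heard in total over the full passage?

A: 13 bars × 3 beats = 39 beats; 1 beat/chord → 39 chords.
B: 12 bars × 6 beats = 72 beats; 8 beats/chord → 9 chords.
C: 4 bars × 6 beats = 24 beats; 0.5 beats/chord → 48 chords.
D: 21 bars × 5 beats = 105 beats; 3 beats/chord → 35 chords.
Total: 39 + 9 + 48 + 35 = 131.

131 chords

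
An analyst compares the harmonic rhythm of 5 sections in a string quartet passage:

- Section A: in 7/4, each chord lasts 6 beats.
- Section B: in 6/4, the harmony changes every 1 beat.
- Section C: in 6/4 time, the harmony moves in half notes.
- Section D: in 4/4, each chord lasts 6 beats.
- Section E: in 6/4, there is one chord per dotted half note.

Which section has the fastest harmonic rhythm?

Section B

A: 7 beats/bar ÷ 6 beats/chord = 7/6 chords/bar.
B: 6 beats/bar ÷ 1 beat/chord = 6 chords/bar.
C: 6 beats/bar ÷ 2 beats/chord = 3 chords/bar.
D: 4 beats/bar ÷ 6 beats/chord = 2/3 chords/bar.
E: 6 beats/bar ÷ 3 beats/chord = 2 chords/bar.
Fastest is B at 6 chords/bar.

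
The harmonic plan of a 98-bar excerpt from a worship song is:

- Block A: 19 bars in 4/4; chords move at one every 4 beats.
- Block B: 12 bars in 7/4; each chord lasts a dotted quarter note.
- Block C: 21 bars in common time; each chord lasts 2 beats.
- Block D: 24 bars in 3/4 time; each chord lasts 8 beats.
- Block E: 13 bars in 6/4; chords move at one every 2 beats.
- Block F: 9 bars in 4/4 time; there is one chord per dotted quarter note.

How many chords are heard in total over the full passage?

A has 76 beats and chords last 4 each, so 19 chords.
B has 84 beats and chords last 1.5 each, so 56 chords.
C has 84 beats and chords last 2 each, so 42 chords.
D has 72 beats and chords last 8 each, so 9 chords.
E has 78 beats and chords last 2 each, so 39 chords.
F has 36 beats and chords last 1.5 each, so 24 chords.
Total: 19 + 56 + 42 + 9 + 39 + 24 = 189.

189 chords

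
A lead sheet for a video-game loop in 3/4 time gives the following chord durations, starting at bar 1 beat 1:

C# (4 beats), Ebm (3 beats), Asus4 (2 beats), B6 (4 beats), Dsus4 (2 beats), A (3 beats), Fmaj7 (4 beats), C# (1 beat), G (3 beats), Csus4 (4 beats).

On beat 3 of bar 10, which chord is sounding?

Csus4

Beat 3 of bar 10 is beat (10−1)×3 + 3 = 30 overall.
Running totals: C# ends at 4, Ebm ends at 7, Asus4 ends at 9, B6 ends at 13, Dsus4 ends at 15, A ends at 18, Fmaj7 ends at 22, C# ends at 23, G ends at 26, Csus4 ends at 30.
Beat 30 falls within Csus4.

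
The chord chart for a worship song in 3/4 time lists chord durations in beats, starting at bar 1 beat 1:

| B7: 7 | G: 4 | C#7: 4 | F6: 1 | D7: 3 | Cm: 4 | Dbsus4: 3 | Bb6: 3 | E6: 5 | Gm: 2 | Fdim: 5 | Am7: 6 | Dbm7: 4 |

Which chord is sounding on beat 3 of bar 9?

Beat 3 of bar 9 is beat (9−1)×3 + 3 = 27 overall.
Running totals: B7 ends at 7, G ends at 11, C#7 ends at 15, F6 ends at 16, D7 ends at 19, Cm ends at 23, Dbsus4 ends at 26, Bb6 ends at 29.
Beat 27 falls within Bb6.

Bb6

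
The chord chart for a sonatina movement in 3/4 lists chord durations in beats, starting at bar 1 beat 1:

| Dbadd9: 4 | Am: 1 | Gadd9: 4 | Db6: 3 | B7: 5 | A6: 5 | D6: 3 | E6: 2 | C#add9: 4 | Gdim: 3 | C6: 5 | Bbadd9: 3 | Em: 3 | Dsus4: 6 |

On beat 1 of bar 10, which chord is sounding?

Beat 1 of bar 10 is beat (10−1)×3 + 1 = 28 overall.
Running totals: Dbadd9 ends at 4, Am ends at 5, Gadd9 ends at 9, Db6 ends at 12, B7 ends at 17, A6 ends at 22, D6 ends at 25, E6 ends at 27, C#add9 ends at 31.
Beat 28 falls within C#add9.

C#add9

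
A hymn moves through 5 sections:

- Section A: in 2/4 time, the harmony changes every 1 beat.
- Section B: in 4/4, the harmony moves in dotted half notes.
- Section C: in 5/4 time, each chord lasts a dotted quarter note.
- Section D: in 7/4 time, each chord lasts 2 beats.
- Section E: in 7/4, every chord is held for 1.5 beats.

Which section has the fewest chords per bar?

A: 2/1 = 2 chords/bar.
B: 4/3 = 4/3 chords/bar.
C: 5/1.5 = 10/3 chords/bar.
D: 7/2 = 3.5 chords/bar.
E: 7/1.5 = 14/3 chords/bar.
Slowest is B at 4/3 chords/bar.

Section B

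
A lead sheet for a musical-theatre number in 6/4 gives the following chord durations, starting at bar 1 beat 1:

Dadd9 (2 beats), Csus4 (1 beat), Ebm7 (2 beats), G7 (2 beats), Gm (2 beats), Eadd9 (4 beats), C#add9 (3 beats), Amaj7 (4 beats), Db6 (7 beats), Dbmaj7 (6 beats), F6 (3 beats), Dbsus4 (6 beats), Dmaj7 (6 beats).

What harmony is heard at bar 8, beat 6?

Beat 6 of bar 8 is beat (8−1)×6 + 6 = 48 overall.
Running totals: Dadd9 ends at 2, Csus4 ends at 3, Ebm7 ends at 5, G7 ends at 7, Gm ends at 9, Eadd9 ends at 13, C#add9 ends at 16, Amaj7 ends at 20, Db6 ends at 27, Dbmaj7 ends at 33, F6 ends at 36, Dbsus4 ends at 42, Dmaj7 ends at 48.
Beat 48 falls within Dmaj7.

Dmaj7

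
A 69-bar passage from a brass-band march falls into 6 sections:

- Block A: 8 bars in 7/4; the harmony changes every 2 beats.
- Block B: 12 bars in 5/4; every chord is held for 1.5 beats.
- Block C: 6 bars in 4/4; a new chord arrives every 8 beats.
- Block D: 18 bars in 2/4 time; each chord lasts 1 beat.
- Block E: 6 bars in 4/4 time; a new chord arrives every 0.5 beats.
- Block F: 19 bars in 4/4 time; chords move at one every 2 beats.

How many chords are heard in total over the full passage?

A: 8·7 = 56 beats, 56/2 = 28 chords.
B: 12·5 = 60 beats, 60/1.5 = 40 chords.
C: 6·4 = 24 beats, 24/8 = 3 chords.
D: 18·2 = 36 beats, 36/1 = 36 chords.
E: 6·4 = 24 beats, 24/0.5 = 48 chords.
F: 19·4 = 76 beats, 76/2 = 38 chords.
Total: 28 + 40 + 3 + 36 + 48 + 38 = 193.

193 chords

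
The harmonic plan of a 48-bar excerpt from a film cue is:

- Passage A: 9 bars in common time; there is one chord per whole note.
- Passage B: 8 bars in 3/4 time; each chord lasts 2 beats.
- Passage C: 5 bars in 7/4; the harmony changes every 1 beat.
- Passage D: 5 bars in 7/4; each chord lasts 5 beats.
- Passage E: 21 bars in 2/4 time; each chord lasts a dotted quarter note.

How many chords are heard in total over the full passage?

91 chords

A has 36 beats and chords last 4 each, so 9 chords.
B has 24 beats and chords last 2 each, so 12 chords.
C has 35 beats and chords last 1 each, so 35 chords.
D has 35 beats and chords last 5 each, so 7 chords.
E has 42 beats and chords last 1.5 each, so 28 chords.
Total: 9 + 12 + 35 + 7 + 28 = 91.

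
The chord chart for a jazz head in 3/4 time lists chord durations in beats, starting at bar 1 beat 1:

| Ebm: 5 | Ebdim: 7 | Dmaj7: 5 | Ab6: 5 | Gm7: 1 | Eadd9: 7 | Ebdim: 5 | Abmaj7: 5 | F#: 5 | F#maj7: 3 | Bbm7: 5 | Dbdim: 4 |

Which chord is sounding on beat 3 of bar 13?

Abmaj7

Beat 3 of bar 13 is beat (13−1)×3 + 3 = 39 overall.
Running totals: Ebm ends at 5, Ebdim ends at 12, Dmaj7 ends at 17, Ab6 ends at 22, Gm7 ends at 23, Eadd9 ends at 30, Ebdim ends at 35, Abmaj7 ends at 40.
Beat 39 falls within Abmaj7.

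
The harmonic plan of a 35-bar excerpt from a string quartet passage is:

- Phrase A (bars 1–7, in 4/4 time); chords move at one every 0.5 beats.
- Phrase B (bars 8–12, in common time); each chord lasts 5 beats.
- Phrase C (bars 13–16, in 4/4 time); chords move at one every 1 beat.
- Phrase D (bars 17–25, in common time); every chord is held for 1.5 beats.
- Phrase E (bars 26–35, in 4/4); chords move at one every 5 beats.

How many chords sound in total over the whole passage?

A has 28 beats and chords last 0.5 each, so 56 chords.
B has 20 beats and chords last 5 each, so 4 chords.
C has 16 beats and chords last 1 each, so 16 chords.
D has 36 beats and chords last 1.5 each, so 24 chords.
E has 40 beats and chords last 5 each, so 8 chords.
Total: 56 + 4 + 16 + 24 + 8 = 108.

108 chords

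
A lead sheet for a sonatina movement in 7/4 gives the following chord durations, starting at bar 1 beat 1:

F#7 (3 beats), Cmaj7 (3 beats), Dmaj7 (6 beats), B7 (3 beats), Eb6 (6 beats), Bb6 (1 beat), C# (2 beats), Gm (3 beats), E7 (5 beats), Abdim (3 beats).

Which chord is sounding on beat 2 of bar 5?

E7

Beat 2 of bar 5 is beat (5−1)×7 + 2 = 30 overall.
Running totals: F#7 ends at 3, Cmaj7 ends at 6, Dmaj7 ends at 12, B7 ends at 15, Eb6 ends at 21, Bb6 ends at 22, C# ends at 24, Gm ends at 27, E7 ends at 32.
Beat 30 falls within E7.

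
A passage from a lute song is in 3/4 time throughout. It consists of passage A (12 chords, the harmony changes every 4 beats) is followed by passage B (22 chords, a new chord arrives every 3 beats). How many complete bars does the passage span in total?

A: 12 × 4 = 48 beats = 16 bars.
B: 22 × 3 = 66 beats = 22 bars.
Total: 16 + 22 = 38 bars.

38 bars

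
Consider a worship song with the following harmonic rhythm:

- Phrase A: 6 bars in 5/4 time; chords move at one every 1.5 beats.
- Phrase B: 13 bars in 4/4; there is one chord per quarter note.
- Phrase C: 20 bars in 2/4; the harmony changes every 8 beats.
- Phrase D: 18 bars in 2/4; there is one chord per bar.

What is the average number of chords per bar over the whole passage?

5/3 chords per bar

A: 6 bars of 5 beats is 30 beats; at 1.5 beats each that's 20 chords.
B: 13 bars of 4 beats is 52 beats; at 1 beat each that's 52 chords.
C: 20 bars of 2 beats is 40 beats; at 8 beats each that's 5 chords.
D: 18 bars of 2 beats is 36 beats; at 2 beats each that's 18 chords.
Overall: 95 chords over 57 bars → 95/57 = 5/3 chords per bar.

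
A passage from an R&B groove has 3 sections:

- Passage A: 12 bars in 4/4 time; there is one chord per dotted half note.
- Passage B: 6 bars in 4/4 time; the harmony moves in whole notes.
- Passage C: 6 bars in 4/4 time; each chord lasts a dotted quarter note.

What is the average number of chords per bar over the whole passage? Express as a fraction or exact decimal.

19/12 chords per bar

A: 12 × 4 = 48 beats ÷ 3 = 16 chords.
B: 6 × 4 = 24 beats ÷ 4 = 6 chords.
C: 6 × 4 = 24 beats ÷ 1.5 = 16 chords.
Overall: 38 chords over 24 bars → 38/24 = 19/12 chords per bar.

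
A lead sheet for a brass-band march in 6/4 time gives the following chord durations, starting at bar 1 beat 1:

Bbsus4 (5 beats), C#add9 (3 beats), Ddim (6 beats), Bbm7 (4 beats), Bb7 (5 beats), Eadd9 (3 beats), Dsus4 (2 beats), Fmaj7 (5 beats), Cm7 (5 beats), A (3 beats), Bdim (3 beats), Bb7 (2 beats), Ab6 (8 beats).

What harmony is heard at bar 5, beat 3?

Dsus4

Beat 3 of bar 5 is beat (5−1)×6 + 3 = 27 overall.
Running totals: Bbsus4 ends at 5, C#add9 ends at 8, Ddim ends at 14, Bbm7 ends at 18, Bb7 ends at 23, Eadd9 ends at 26, Dsus4 ends at 28.
Beat 27 falls within Dsus4.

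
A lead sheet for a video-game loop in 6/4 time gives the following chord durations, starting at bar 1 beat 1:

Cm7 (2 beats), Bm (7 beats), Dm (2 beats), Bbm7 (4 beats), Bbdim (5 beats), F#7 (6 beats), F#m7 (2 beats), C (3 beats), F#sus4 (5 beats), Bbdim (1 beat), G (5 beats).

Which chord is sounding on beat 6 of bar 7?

G

Beat 6 of bar 7 is beat (7−1)×6 + 6 = 42 overall.
Running totals: Cm7 ends at 2, Bm ends at 9, Dm ends at 11, Bbm7 ends at 15, Bbdim ends at 20, F#7 ends at 26, F#m7 ends at 28, C ends at 31, F#sus4 ends at 36, Bbdim ends at 37, G ends at 42.
Beat 42 falls within G.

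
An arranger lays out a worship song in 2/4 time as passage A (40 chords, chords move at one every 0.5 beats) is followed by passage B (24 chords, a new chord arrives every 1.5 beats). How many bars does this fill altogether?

A: 40 × 0.5 = 20 beats = 10 bars.
B: 24 × 1.5 = 36 beats = 18 bars.
Total: 10 + 18 = 28 bars.

28 bars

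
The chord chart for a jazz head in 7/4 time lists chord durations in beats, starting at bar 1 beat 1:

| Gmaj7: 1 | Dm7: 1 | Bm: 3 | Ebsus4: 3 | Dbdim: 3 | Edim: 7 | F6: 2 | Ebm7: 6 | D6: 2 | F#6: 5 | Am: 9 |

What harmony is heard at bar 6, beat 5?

Beat 5 of bar 6 is beat (6−1)×7 + 5 = 40 overall.
Running totals: Gmaj7 ends at 1, Dm7 ends at 2, Bm ends at 5, Ebsus4 ends at 8, Dbdim ends at 11, Edim ends at 18, F6 ends at 20, Ebm7 ends at 26, D6 ends at 28, F#6 ends at 33, Am ends at 42.
Beat 40 falls within Am.

Am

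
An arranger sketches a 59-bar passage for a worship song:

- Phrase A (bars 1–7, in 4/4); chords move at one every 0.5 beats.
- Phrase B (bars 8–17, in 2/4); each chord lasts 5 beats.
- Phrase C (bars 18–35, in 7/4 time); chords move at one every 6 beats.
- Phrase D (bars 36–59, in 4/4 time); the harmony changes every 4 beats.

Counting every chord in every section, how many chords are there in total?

105 chords

A: 7 bars × 4 beats = 28 beats; 0.5 beats/chord → 56 chords.
B: 10 bars × 2 beats = 20 beats; 5 beats/chord → 4 chords.
C: 18 bars × 7 beats = 126 beats; 6 beats/chord → 21 chords.
D: 24 bars × 4 beats = 96 beats; 4 beats/chord → 24 chords.
Total: 56 + 4 + 21 + 24 = 105.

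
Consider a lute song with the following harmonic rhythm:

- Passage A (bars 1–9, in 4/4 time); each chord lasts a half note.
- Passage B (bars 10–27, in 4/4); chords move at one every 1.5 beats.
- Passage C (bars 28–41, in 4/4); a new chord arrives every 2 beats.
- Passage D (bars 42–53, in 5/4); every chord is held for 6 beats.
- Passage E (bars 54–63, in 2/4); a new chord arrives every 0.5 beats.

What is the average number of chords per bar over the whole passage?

A: 9 × 4 = 36 beats ÷ 2 = 18 chords.
B: 18 × 4 = 72 beats ÷ 1.5 = 48 chords.
C: 14 × 4 = 56 beats ÷ 2 = 28 chords.
D: 12 × 5 = 60 beats ÷ 6 = 10 chords.
E: 10 × 2 = 20 beats ÷ 0.5 = 40 chords.
Overall: 144 chords over 63 bars → 144/63 = 16/7 chords per bar.

16/7 chords per bar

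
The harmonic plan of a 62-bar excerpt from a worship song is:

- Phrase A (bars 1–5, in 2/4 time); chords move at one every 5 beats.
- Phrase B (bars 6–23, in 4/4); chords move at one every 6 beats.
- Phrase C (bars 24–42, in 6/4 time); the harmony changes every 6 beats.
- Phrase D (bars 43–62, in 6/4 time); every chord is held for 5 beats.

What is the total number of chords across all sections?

A: 5·2 = 10 beats, 10/5 = 2 chords.
B: 18·4 = 72 beats, 72/6 = 12 chords.
C: 19·6 = 114 beats, 114/6 = 19 chords.
D: 20·6 = 120 beats, 120/5 = 24 chords.
Total: 2 + 12 + 19 + 24 = 57.

57 chords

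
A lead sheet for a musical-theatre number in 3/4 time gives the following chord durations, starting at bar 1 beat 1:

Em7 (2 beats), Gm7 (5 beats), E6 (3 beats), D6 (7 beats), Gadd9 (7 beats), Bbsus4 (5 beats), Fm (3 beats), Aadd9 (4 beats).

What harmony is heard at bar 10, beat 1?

Bbsus4

Beat 1 of bar 10 is beat (10−1)×3 + 1 = 28 overall.
Running totals: Em7 ends at 2, Gm7 ends at 7, E6 ends at 10, D6 ends at 17, Gadd9 ends at 24, Bbsus4 ends at 29.
Beat 28 falls within Bbsus4.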